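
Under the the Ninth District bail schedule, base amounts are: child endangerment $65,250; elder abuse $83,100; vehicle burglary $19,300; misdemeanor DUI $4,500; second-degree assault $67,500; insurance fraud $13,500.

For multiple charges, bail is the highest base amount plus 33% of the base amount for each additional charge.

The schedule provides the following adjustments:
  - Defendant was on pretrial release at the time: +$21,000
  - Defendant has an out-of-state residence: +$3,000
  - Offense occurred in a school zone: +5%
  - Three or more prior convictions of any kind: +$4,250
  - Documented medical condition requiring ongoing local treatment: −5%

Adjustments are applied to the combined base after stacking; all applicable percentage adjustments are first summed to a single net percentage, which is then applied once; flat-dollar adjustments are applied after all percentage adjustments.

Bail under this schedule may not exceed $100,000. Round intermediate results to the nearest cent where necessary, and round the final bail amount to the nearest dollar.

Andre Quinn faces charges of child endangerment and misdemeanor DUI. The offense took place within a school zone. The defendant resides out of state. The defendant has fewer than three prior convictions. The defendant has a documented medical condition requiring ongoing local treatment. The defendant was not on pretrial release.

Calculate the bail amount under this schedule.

Base amounts from the schedule: child endangerment $65,250; misdemeanor DUI $4,500.
Stacking rule: highest base plus 33% of each additional charge. Highest is child endangerment at $65,250. Additional: $4,500 × 33% = $1,485. Combined base = $65,250 + $1,485 = $66,735.
Net percentage adjustment: +5% −5% = +0%. $66,735 × 1 = $66,735.
Defendant has an out-of-state residence (+$3,000 flat): $66,735 + $3,000 = $69,735.
$69,735 is within the $100,000 maximum.

$69,735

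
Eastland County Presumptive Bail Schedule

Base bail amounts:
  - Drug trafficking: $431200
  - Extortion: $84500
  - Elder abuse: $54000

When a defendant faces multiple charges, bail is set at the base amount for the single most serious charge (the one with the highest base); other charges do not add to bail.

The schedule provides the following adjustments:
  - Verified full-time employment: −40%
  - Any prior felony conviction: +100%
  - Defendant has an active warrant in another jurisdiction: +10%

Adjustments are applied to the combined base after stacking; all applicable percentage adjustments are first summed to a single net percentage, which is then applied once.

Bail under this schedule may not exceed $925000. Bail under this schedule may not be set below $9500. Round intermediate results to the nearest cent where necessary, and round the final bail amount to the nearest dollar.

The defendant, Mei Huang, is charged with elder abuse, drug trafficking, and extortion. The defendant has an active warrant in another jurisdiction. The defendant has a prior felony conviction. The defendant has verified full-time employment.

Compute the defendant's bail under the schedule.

Base amounts from the schedule: elder abuse $54000; drug trafficking $431200; extortion $84500.
Stacking rule: use the highest base only. Highest is drug trafficking at $431200. Combined base = $431200.
Net percentage adjustment: −40% +100% +10% = +70%. $431200 × 1.7 = $733040.
$733040 is within the $925000 maximum.
$733040 is at or above the $9500 minimum.

$733040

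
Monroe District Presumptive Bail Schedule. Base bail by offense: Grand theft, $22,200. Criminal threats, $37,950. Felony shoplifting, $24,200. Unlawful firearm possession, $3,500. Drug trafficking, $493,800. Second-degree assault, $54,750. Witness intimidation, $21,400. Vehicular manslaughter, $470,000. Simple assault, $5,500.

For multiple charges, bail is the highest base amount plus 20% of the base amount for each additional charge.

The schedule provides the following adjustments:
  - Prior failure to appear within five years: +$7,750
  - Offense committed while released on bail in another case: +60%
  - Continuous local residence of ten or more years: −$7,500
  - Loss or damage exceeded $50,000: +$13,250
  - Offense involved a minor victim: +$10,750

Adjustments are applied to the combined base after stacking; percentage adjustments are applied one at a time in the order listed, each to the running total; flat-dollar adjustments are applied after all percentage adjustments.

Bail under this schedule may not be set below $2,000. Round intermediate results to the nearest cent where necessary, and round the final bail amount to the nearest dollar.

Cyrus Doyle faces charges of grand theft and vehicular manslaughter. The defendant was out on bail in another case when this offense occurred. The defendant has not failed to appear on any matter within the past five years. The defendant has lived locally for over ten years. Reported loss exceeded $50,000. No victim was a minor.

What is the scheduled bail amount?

Base amounts from the schedule: grand theft $22,200; vehicular manslaughter $470,000.
Stacking rule: highest base plus 20% of each additional charge. Highest is vehicular manslaughter at $470,000. Additional: $22,200 × 20% = $4,440. Combined base = $470,000 + $4,440 = $474,440.
Offense committed while released on bail in another case (+60%): $474,440 × 1.6 = $759,104.
Continuous local residence of ten or more years (−$7,500 flat): $759,104 − $7,500 = $751,604.
Loss or damage exceeded $50,000 (+$13,250 flat): $751,604 + $13,250 = $764,854.
$764,854 is at or above the $2,000 minimum.

$764,854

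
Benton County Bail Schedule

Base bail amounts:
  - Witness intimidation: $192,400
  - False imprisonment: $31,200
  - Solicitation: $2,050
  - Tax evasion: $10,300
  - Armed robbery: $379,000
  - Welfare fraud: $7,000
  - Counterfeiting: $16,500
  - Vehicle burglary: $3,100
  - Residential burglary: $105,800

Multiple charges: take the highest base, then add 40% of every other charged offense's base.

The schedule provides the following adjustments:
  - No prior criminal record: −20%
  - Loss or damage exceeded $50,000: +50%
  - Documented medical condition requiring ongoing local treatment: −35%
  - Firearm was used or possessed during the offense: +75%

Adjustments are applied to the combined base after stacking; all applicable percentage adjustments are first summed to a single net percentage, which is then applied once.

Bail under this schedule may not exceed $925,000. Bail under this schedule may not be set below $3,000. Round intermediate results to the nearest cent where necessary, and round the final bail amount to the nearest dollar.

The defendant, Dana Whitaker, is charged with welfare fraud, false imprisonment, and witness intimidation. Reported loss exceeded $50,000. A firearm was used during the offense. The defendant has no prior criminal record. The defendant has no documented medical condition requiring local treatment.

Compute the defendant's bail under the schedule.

Base amounts from the schedule: welfare fraud $7,000; false imprisonment $31,200; witness intimidation $192,400.
Stacking rule: highest base plus 40% of each additional charge. Highest is witness intimidation at $192,400. Additional: $7,000 × 40% = $2,800; $31,200 × 40% = $12,480. Combined base = $192,400 + $15,280 = $207,680.
Net percentage adjustment: −20% +50% +75% = +105%. $207,680 × 2.05 = $425,744.
$425,744 is within the $925,000 maximum.
$425,744 is at or above the $3,000 minimum.

$425,744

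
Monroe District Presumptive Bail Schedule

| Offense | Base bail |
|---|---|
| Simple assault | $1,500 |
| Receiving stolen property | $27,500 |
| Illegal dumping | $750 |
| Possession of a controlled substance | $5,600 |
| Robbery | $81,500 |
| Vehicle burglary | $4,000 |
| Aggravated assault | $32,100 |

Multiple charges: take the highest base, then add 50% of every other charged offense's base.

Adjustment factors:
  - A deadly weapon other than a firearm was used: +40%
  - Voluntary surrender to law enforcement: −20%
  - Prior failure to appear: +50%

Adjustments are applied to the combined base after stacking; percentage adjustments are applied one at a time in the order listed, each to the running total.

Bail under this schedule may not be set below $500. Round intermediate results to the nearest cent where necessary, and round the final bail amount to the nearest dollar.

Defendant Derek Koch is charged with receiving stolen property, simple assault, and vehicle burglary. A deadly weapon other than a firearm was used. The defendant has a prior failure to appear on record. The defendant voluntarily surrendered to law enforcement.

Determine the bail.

Base amounts from the schedule: receiving stolen property $27,500; simple assault $1,500; vehicle burglary $4,000.
Stacking rule: highest base plus 50% of each additional charge. Highest is receiving stolen property at $27,500. Additional: $1,500 × 50% = $750; $4,000 × 50% = $2,000. Combined base = $27,500 + $2,750 = $30,250.
A deadly weapon other than a firearm was used (+40%): $30,250 × 1.4 = $42,350.
Voluntary surrender to law enforcement (−20%): $42,350 × 0.8 = $33,880.
Prior failure to appear (+50%): $33,880 × 1.5 = $50,820.
$50,820 is at or above the $500 minimum.

$50,820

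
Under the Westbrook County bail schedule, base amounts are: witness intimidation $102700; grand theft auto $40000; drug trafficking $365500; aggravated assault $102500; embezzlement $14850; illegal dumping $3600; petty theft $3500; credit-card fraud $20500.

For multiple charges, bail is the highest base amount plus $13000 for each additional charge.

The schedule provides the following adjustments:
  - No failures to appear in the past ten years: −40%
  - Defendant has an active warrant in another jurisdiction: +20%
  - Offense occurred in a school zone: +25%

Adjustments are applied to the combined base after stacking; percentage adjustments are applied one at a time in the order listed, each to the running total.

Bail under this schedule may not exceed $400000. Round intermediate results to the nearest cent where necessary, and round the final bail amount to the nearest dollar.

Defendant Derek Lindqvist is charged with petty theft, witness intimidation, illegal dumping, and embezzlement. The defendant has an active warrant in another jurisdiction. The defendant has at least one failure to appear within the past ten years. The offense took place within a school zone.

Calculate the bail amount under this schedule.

$212550

Base amounts from the schedule: petty theft $3500; witness intimidation $102700; illegal dumping $3600; embezzlement $14850.
Stacking rule: highest base plus $13000 per additional charge. Highest is witness intimidation at $102700; 3 additional charges → +$39000. Combined base = $141700.
Defendant has an active warrant in another jurisdiction (+20%): $141700 × 1.2 = $170040.
Offense occurred in a school zone (+25%): $170040 × 1.25 = $212550.
$212550 is within the $400000 maximum.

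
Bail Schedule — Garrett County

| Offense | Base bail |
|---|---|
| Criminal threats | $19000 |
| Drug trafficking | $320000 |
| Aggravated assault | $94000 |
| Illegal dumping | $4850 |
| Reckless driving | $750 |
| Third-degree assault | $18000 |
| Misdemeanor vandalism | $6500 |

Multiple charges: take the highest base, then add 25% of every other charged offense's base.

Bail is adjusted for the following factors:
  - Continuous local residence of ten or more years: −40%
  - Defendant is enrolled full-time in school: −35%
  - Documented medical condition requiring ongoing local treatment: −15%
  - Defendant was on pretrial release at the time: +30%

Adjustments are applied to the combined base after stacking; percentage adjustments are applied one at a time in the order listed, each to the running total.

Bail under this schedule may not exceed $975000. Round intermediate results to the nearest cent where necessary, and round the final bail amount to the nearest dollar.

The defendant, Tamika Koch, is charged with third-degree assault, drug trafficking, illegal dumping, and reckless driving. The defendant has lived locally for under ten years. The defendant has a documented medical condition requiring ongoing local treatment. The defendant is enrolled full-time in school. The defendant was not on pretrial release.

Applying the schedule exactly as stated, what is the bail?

$180060

Base amounts from the schedule: third-degree assault $18000; drug trafficking $320000; illegal dumping $4850; reckless driving $750.
Stacking rule: highest base plus 25% of each additional charge. Highest is drug trafficking at $320000. Additional: $18000 × 25% = $4500; $4850 × 25% = $1212.50; $750 × 25% = $187.50. Combined base = $320000 + $5900 = $325900.
Defendant is enrolled full-time in school (−35%): $325900 × 0.65 = $211835.
Documented medical condition requiring ongoing local treatment (−15%): $211835 × 0.85 = $180059.75.
$180059.75 is within the $975000 maximum.
Rounded to the nearest dollar: $180060.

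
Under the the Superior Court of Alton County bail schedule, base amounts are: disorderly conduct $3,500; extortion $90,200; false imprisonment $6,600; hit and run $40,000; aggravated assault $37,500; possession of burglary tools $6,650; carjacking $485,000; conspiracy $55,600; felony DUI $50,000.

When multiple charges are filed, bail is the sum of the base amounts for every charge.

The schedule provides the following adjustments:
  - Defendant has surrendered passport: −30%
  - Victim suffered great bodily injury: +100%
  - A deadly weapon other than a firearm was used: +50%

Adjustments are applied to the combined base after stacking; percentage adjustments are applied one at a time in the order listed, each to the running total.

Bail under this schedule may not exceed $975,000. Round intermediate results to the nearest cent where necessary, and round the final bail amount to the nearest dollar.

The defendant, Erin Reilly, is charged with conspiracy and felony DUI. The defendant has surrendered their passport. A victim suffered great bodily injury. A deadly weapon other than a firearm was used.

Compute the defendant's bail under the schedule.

$221,760

Base amounts from the schedule: conspiracy $55,600; felony DUI $50,000.
Stacking rule: sum of all bases. $55,600 + $50,000 = $105,600.
Defendant has surrendered passport (−30%): $105,600 × 0.7 = $73,920.
Victim suffered great bodily injury (+100%): $73,920 × 2 = $147,840.
A deadly weapon other than a firearm was used (+50%): $147,840 × 1.5 = $221,760.
$221,760 is within the $975,000 maximum.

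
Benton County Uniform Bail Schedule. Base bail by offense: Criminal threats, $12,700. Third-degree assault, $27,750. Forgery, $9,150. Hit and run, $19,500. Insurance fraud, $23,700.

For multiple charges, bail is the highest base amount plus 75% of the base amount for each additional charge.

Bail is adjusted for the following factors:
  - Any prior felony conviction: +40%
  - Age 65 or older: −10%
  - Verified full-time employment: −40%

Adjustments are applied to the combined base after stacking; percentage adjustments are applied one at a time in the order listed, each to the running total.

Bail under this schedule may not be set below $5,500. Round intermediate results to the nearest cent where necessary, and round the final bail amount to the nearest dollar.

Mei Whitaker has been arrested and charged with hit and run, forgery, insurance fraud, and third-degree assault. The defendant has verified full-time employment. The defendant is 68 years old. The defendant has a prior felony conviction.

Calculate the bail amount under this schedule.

Base amounts from the schedule: hit and run $19,500; forgery $9,150; insurance fraud $23,700; third-degree assault $27,750.
Stacking rule: highest base plus 75% of each additional charge. Highest is third-degree assault at $27,750. Additional: $19,500 × 75% = $14,625; $9,150 × 75% = $6,862.50; $23,700 × 75% = $17,775. Combined base = $27,750 + $39,262.50 = $67,012.50.
Any prior felony conviction (+40%): $67,012.50 × 1.4 = $93,817.50.
Age 65 or older (−10%): $93,817.50 × 0.9 = $84,435.75.
Verified full-time employment (−40%): $84,435.75 × 0.6 = $50,661.45.
$50,661.45 is at or above the $5,500 minimum.
Rounded to the nearest dollar: $50,661.

$50,661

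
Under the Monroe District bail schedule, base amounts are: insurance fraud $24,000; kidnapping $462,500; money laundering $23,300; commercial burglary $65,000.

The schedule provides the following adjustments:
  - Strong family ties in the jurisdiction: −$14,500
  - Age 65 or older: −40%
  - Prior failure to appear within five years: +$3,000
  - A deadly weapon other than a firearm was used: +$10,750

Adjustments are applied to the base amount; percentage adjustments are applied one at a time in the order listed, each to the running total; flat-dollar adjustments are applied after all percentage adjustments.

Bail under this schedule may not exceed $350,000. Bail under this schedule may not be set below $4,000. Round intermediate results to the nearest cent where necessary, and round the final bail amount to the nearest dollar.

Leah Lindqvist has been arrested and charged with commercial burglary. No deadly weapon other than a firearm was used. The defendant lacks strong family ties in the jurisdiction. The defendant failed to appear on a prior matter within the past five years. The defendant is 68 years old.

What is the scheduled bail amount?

Base amounts from the schedule: commercial burglary $65,000.
Single charge. Combined base = $65,000.
Age 65 or older (−40%): $65,000 × 0.6 = $39,000.
Prior failure to appear within five years (+$3,000 flat): $39,000 + $3,000 = $42,000.
$42,000 is within the $350,000 maximum.
$42,000 is at or above the $4,000 minimum.

$42,000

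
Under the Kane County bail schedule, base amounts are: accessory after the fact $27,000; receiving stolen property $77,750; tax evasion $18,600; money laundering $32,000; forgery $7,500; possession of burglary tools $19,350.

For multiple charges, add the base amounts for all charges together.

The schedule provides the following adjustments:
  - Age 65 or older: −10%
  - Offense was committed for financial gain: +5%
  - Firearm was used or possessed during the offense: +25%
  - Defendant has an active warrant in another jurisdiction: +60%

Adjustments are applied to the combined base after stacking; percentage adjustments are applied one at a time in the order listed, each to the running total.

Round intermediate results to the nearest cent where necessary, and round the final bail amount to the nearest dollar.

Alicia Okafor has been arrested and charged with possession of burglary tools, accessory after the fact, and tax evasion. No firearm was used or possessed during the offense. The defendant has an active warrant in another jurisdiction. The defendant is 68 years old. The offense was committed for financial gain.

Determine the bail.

Base amounts from the schedule: possession of burglary tools $19,350; accessory after the fact $27,000; tax evasion $18,600.
Stacking rule: sum of all bases. $19,350 + $27,000 + $18,600 = $64,950.
Age 65 or older (−10%): $64,950 × 0.9 = $58,455.
Offense was committed for financial gain (+5%): $58,455 × 1.05 = $61,377.75.
Defendant has an active warrant in another jurisdiction (+60%): $61,377.75 × 1.6 = $98,204.40.
Rounded to the nearest dollar: $98,204.

$98,204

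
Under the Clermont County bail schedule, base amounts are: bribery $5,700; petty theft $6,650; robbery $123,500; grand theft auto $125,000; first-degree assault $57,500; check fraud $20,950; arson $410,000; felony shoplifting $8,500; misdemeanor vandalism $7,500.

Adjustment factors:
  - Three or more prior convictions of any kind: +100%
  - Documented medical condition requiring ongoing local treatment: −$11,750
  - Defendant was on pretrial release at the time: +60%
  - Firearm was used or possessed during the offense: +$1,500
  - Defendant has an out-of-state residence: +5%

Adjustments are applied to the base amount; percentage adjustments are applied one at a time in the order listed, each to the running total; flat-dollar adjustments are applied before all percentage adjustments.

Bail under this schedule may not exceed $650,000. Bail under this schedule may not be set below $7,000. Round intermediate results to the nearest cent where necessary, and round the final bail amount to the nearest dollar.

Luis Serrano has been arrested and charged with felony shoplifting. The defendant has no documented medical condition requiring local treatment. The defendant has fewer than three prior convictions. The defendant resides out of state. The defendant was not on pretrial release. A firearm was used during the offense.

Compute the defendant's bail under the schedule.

Base amounts from the schedule: felony shoplifting $8,500.
Single charge. Combined base = $8,500.
Firearm was used or possessed during the offense (+$1,500 flat): $8,500 + $1,500 = $10,000.
Defendant has an out-of-state residence (+5%): $10,000 × 1.05 = $10,500.
$10,500 is within the $650,000 maximum.
$10,500 is at or above the $7,000 minimum.

$10,500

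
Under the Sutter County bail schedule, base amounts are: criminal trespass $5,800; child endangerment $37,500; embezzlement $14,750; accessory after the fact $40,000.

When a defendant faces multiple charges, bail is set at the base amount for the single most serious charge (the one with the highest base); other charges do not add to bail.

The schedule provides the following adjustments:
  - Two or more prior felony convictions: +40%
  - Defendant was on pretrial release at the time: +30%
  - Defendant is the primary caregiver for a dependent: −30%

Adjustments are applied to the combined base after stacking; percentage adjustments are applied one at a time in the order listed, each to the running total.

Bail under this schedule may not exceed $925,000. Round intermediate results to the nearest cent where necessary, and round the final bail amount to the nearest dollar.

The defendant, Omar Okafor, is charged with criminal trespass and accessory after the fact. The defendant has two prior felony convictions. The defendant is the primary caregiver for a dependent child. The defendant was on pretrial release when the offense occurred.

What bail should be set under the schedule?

$50,960

Base amounts from the schedule: criminal trespass $5,800; accessory after the fact $40,000.
Stacking rule: use the highest base only. Highest is accessory after the fact at $40,000. Combined base = $40,000.
Two or more prior felony convictions (+40%): $40,000 × 1.4 = $56,000.
Defendant was on pretrial release at the time (+30%): $56,000 × 1.3 = $72,800.
Defendant is the primary caregiver for a dependent (−30%): $72,800 × 0.7 = $50,960.
$50,960 is within the $925,000 maximum.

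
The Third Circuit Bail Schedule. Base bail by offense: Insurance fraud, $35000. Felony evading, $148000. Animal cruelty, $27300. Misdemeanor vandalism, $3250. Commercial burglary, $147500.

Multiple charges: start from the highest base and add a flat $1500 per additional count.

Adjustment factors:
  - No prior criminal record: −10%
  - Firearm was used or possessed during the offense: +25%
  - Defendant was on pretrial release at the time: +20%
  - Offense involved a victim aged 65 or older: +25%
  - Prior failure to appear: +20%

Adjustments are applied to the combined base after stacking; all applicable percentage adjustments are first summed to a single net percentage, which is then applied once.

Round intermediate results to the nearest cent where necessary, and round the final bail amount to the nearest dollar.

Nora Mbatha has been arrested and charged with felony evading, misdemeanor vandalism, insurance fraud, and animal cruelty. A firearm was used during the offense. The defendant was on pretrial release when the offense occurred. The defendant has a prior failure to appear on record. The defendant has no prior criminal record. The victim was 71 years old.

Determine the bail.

Base amounts from the schedule: felony evading $148000; misdemeanor vandalism $3250; insurance fraud $35000; animal cruelty $27300.
Stacking rule: highest base plus $1500 per additional charge. Highest is felony evading at $148000; 3 additional charges → +$4500. Combined base = $152500.
Net percentage adjustment: −10% +25% +20% +25% +20% = +80%. $152500 × 1.8 = $274500.

$274500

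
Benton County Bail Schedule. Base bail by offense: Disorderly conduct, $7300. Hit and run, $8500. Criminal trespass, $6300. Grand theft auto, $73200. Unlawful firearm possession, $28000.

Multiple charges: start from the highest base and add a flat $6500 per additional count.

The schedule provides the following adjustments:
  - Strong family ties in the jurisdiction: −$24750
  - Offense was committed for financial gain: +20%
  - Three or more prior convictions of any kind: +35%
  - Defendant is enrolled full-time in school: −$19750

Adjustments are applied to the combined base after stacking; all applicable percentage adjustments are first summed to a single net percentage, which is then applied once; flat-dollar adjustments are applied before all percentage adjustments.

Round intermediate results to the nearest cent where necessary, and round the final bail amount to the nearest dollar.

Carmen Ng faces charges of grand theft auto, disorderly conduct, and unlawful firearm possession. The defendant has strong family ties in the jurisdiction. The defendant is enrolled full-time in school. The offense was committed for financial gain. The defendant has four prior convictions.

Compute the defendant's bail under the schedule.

$64635

Base amounts from the schedule: grand theft auto $73200; disorderly conduct $7300; unlawful firearm possession $28000.
Stacking rule: highest base plus $6500 per additional charge. Highest is grand theft auto at $73200; 2 additional charges → +$13000. Combined base = $86200.
Strong family ties in the jurisdiction (−$24750 flat): $86200 − $24750 = $61450.
Defendant is enrolled full-time in school (−$19750 flat): $61450 − $19750 = $41700.
Net percentage adjustment: +20% +35% = +55%. $41700 × 1.55 = $64635.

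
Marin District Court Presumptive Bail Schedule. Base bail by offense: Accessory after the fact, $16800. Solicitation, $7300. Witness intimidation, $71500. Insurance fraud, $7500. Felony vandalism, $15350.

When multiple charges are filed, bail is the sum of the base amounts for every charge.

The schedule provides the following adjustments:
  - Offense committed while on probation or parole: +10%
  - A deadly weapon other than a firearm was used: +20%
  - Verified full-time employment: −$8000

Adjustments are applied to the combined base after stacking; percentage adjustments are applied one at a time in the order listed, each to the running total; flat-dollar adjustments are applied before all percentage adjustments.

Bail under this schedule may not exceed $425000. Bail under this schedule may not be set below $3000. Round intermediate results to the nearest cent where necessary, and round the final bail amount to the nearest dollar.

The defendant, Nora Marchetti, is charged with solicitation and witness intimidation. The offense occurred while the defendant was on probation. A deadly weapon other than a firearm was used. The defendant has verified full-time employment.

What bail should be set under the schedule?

Base amounts from the schedule: solicitation $7300; witness intimidation $71500.
Stacking rule: sum of all bases. $7300 + $71500 = $78800.
Verified full-time employment (−$8000 flat): $78800 − $8000 = $70800.
Offense committed while on probation or parole (+10%): $70800 × 1.1 = $77880.
A deadly weapon other than a firearm was used (+20%): $77880 × 1.2 = $93456.
$93456 is within the $425000 maximum.
$93456 is at or above the $3000 minimum.

$93456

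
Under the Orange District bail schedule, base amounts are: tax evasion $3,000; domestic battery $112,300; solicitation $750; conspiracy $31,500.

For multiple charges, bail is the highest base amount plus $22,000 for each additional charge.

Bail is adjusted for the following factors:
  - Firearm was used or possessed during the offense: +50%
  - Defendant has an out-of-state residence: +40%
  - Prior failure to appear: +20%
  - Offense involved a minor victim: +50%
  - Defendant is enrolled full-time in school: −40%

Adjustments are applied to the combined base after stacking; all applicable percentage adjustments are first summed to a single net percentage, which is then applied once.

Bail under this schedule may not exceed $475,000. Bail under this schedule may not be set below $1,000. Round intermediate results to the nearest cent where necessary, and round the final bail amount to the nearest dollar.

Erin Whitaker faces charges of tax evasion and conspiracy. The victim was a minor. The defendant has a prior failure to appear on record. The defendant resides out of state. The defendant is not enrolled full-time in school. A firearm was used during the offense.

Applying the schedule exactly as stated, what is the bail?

$139,100

Base amounts from the schedule: tax evasion $3,000; conspiracy $31,500.
Stacking rule: highest base plus $22,000 per additional charge. Highest is conspiracy at $31,500; 1 additional charge → +$22,000. Combined base = $53,500.
Net percentage adjustment: +50% +40% +20% +50% = +160%. $53,500 × 2.6 = $139,100.
$139,100 is within the $475,000 maximum.
$139,100 is at or above the $1,000 minimum.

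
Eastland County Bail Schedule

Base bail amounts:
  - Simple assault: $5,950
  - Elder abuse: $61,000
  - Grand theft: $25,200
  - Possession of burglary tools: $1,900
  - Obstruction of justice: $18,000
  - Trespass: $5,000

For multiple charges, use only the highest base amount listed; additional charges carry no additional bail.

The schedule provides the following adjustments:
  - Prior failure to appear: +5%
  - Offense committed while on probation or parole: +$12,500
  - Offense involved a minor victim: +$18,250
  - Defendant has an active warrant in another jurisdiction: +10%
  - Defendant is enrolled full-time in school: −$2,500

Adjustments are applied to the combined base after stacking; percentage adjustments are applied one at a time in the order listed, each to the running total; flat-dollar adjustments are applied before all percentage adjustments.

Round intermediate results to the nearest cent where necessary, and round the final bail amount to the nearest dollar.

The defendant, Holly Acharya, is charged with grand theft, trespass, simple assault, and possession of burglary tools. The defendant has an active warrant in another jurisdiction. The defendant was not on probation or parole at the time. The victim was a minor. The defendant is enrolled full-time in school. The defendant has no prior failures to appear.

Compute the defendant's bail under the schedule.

Base amounts from the schedule: grand theft $25,200; trespass $5,000; simple assault $5,950; possession of burglary tools $1,900.
Stacking rule: use the highest base only. Highest is grand theft at $25,200. Combined base = $25,200.
Offense involved a minor victim (+$18,250 flat): $25,200 + $18,250 = $43,450.
Defendant is enrolled full-time in school (−$2,500 flat): $43,450 − $2,500 = $40,950.
Defendant has an active warrant in another jurisdiction (+10%): $40,950 × 1.1 = $45,045.

$45,045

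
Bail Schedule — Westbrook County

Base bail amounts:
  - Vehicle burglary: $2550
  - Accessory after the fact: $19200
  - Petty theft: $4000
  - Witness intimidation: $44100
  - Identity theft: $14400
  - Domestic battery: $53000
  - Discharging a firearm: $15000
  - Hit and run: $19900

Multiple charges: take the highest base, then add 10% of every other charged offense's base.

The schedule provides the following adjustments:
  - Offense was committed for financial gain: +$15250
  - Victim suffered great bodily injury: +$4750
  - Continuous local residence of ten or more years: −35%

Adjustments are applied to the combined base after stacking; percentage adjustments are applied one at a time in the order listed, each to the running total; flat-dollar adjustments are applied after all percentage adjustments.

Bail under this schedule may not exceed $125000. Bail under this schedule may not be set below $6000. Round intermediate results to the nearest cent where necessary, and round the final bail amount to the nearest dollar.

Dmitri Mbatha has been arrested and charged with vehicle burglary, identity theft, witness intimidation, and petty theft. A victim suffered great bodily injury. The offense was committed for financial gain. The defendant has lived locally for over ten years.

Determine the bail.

Base amounts from the schedule: vehicle burglary $2550; identity theft $14400; witness intimidation $44100; petty theft $4000.
Stacking rule: highest base plus 10% of each additional charge. Highest is witness intimidation at $44100. Additional: $2550 × 10% = $255; $14400 × 10% = $1440; $4000 × 10% = $400. Combined base = $44100 + $2095 = $46195.
Continuous local residence of ten or more years (−35%): $46195 × 0.65 = $30026.75.
Offense was committed for financial gain (+$15250 flat): $30026.75 + $15250 = $45276.75.
Victim suffered great bodily injury (+$4750 flat): $45276.75 + $4750 = $50026.75.
$50026.75 is within the $125000 maximum.
$50026.75 is at or above the $6000 minimum.
Rounded to the nearest dollar: $50027.

$50027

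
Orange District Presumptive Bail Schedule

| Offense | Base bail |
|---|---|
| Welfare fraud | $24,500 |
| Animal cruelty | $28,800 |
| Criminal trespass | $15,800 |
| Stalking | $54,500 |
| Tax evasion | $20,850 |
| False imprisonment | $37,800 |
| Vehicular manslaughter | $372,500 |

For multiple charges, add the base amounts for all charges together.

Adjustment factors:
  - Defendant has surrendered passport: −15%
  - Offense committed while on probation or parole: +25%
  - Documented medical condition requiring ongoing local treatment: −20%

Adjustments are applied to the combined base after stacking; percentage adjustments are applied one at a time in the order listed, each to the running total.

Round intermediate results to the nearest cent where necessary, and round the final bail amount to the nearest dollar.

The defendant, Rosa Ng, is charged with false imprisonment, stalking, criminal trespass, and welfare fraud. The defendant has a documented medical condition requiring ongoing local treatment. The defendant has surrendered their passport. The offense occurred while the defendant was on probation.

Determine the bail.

Base amounts from the schedule: false imprisonment $37,800; stalking $54,500; criminal trespass $15,800; welfare fraud $24,500.
Stacking rule: sum of all bases. $37,800 + $54,500 + $15,800 + $24,500 = $132,600.
Defendant has surrendered passport (−15%): $132,600 × 0.85 = $112,710.
Offense committed while on probation or parole (+25%): $112,710 × 1.25 = $140,887.50.
Documented medical condition requiring ongoing local treatment (−20%): $140,887.50 × 0.8 = $112,710.

$112,710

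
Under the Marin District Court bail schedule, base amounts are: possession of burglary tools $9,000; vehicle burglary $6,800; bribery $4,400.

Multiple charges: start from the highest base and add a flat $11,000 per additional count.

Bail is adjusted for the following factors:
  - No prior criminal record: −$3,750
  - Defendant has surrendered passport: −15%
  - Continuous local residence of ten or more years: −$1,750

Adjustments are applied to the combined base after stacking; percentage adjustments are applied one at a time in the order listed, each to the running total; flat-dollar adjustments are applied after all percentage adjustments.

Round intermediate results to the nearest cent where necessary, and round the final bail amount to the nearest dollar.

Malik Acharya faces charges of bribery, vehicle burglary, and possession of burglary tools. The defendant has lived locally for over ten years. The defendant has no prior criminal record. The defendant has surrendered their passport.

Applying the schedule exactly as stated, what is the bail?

$20,850

Base amounts from the schedule: bribery $4,400; vehicle burglary $6,800; possession of burglary tools $9,000.
Stacking rule: highest base plus $11,000 per additional charge. Highest is possession of burglary tools at $9,000; 2 additional charges → +$22,000. Combined base = $31,000.
Defendant has surrendered passport (−15%): $31,000 × 0.85 = $26,350.
No prior criminal record (−$3,750 flat): $26,350 − $3,750 = $22,600.
Continuous local residence of ten or more years (−$1,750 flat): $22,600 − $1,750 = $20,850.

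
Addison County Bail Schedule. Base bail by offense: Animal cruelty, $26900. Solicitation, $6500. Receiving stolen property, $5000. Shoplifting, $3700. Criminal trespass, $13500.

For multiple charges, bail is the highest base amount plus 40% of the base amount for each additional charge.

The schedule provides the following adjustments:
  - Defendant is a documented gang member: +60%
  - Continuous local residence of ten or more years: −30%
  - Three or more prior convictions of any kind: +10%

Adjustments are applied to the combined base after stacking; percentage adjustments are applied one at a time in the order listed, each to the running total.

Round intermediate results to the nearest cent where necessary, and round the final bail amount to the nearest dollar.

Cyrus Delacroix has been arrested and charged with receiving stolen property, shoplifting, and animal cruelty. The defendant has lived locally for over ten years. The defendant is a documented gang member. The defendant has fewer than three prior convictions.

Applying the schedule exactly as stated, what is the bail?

$34026

Base amounts from the schedule: receiving stolen property $5000; shoplifting $3700; animal cruelty $26900.
Stacking rule: highest base plus 40% of each additional charge. Highest is animal cruelty at $26900. Additional: $5000 × 40% = $2000; $3700 × 40% = $1480. Combined base = $26900 + $3480 = $30380.
Defendant is a documented gang member (+60%): $30380 × 1.6 = $48608.
Continuous local residence of ten or more years (−30%): $48608 × 0.7 = $34025.60.
Rounded to the nearest dollar: $34026.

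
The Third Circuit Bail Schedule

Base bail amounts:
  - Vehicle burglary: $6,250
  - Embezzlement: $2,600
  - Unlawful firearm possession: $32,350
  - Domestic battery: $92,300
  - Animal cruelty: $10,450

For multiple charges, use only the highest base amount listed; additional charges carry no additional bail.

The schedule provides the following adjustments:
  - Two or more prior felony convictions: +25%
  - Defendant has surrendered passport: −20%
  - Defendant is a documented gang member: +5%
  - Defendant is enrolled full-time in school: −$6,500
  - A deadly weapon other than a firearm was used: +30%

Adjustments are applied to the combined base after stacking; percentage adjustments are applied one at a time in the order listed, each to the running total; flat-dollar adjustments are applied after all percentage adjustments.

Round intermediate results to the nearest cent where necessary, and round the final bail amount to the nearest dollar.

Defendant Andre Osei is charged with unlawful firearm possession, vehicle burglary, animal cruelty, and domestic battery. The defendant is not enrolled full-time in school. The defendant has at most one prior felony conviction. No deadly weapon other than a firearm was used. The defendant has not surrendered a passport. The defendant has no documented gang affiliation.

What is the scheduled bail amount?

Base amounts from the schedule: unlawful firearm possession $32,350; vehicle burglary $6,250; animal cruelty $10,450; domestic battery $92,300.
Stacking rule: use the highest base only. Highest is domestic battery at $92,300. Combined base = $92,300.
No adjustment factors apply to this defendant.

$92,300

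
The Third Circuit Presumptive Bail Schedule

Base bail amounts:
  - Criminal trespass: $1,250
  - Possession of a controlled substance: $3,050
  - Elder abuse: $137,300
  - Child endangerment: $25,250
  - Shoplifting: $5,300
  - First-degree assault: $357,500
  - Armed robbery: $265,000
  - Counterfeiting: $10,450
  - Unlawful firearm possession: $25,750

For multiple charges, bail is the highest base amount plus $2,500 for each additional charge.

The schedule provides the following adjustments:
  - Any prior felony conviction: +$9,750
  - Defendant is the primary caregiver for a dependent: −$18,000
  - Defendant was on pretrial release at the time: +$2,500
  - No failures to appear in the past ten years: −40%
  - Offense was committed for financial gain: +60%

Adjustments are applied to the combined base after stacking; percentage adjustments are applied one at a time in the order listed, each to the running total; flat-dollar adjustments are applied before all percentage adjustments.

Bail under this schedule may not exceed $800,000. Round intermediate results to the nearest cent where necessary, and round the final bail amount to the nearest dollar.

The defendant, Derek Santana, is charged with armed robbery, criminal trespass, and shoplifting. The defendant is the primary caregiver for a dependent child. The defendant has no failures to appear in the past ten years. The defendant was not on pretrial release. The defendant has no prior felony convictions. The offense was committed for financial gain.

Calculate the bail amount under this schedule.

Base amounts from the schedule: armed robbery $265,000; criminal trespass $1,250; shoplifting $5,300.
Stacking rule: highest base plus $2,500 per additional charge. Highest is armed robbery at $265,000; 2 additional charges → +$5,000. Combined base = $270,000.
Defendant is the primary caregiver for a dependent (−$18,000 flat): $270,000 − $18,000 = $252,000.
No failures to appear in the past ten years (−40%): $252,000 × 0.6 = $151,200.
Offense was committed for financial gain (+60%): $151,200 × 1.6 = $241,920.
$241,920 is within the $800,000 maximum.

$241,920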